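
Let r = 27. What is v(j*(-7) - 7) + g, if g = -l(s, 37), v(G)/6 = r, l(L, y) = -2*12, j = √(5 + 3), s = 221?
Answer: 186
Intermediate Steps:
j = 2*√2 (j = √8 = 2*√2 ≈ 2.8284)
l(L, y) = -24
v(G) = 162 (v(G) = 6*27 = 162)
g = 24 (g = -1*(-24) = 24)
v(j*(-7) - 7) + g = 162 + 24 = 186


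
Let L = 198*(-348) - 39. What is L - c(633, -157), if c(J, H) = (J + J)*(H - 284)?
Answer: 489363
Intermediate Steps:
c(J, H) = 2*J*(-284 + H) (c(J, H) = (2*J)*(-284 + H) = 2*J*(-284 + H))
L = -68943 (L = -68904 - 39 = -68943)
L - c(633, -157) = -68943 - 2*633*(-284 - 157) = -68943 - 2*633*(-441) = -68943 - 1*(-558306) = -68943 + 558306 = 489363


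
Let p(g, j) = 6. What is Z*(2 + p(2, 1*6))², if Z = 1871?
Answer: 119744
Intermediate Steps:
Z*(2 + p(2, 1*6))² = 1871*(2 + 6)² = 1871*8² = 1871*64 = 119744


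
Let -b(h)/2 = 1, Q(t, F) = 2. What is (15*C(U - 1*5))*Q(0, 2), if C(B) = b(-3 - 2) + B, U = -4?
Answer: -330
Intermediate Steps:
b(h) = -2 (b(h) = -2*1 = -2)
C(B) = -2 + B
(15*C(U - 1*5))*Q(0, 2) = (15*(-2 + (-4 - 1*5)))*2 = (15*(-2 + (-4 - 5)))*2 = (15*(-2 - 9))*2 = (15*(-11))*2 = -165*2 = -330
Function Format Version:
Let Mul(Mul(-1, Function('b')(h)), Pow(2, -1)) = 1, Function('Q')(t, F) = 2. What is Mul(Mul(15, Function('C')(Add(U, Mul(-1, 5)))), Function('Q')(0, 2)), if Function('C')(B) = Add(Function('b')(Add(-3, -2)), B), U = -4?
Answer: -330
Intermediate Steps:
Function('b')(h) = -2 (Function('b')(h) = Mul(-2, 1) = -2)
Function('C')(B) = Add(-2, B)
Mul(Mul(15, Function('C')(Add(U, Mul(-1, 5)))), Function('Q')(0, 2)) = Mul(Mul(15, Add(-2, Add(-4, Mul(-1, 5)))), 2) = Mul(Mul(15, Add(-2, Add(-4, -5))), 2) = Mul(Mul(15, Add(-2, -9)), 2) = Mul(Mul(15, -11), 2) = Mul(-165, 2) = -330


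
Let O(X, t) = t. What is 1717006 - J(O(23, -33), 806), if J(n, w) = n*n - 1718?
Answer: 1717635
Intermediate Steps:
J(n, w) = -1718 + n² (J(n, w) = n² - 1718 = -1718 + n²)
1717006 - J(O(23, -33), 806) = 1717006 - (-1718 + (-33)²) = 1717006 - (-1718 + 1089) = 1717006 - 1*(-629) = 1717006 + 629 = 1717635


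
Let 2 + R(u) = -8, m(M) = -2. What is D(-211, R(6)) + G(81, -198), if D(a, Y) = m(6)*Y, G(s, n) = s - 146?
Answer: -45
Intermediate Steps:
R(u) = -10 (R(u) = -2 - 8 = -10)
G(s, n) = -146 + s
D(a, Y) = -2*Y
D(-211, R(6)) + G(81, -198) = -2*(-10) + (-146 + 81) = 20 - 65 = -45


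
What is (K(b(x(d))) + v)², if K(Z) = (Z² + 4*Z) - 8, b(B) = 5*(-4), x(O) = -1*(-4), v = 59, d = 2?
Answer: 137641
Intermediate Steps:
x(O) = 4
b(B) = -20
K(Z) = -8 + Z² + 4*Z
(K(b(x(d))) + v)² = ((-8 + (-20)² + 4*(-20)) + 59)² = ((-8 + 400 - 80) + 59)² = (312 + 59)² = 371² = 137641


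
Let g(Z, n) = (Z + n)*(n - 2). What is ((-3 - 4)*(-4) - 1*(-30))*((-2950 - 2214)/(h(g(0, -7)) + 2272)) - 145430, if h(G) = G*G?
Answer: -907928142/6241 ≈ -1.4548e+5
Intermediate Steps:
g(Z, n) = (-2 + n)*(Z + n) (g(Z, n) = (Z + n)*(-2 + n) = (-2 + n)*(Z + n))
h(G) = G²
((-3 - 4)*(-4) - 1*(-30))*((-2950 - 2214)/(h(g(0, -7)) + 2272)) - 145430 = ((-3 - 4)*(-4) - 1*(-30))*((-2950 - 2214)/(((-7)² - 2*0 - 2*(-7) + 0*(-7))² + 2272)) - 145430 = (-7*(-4) + 30)*(-5164/((49 + 0 + 14 + 0)² + 2272)) - 145430 = (28 + 30)*(-5164/(63² + 2272)) - 145430 = 58*(-5164/(3969 + 2272)) - 145430 = 58*(-5164/6241) - 145430 = -299512/6241 - 145430 = -907928142/6241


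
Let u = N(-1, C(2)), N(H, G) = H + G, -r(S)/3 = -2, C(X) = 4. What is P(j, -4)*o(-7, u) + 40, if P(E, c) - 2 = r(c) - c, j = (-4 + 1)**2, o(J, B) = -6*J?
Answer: 544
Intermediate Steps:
r(S) = 6 (r(S) = -3*(-2) = 6)
N(H, G) = G + H
u = 3 (u = 4 - 1 = 3)
j = 9 (j = (-3)**2 = 9)
P(E, c) = 8 - c (P(E, c) = 2 + (6 - c) = 8 - c)
P(j, -4)*o(-7, u) + 40 = (8 - 1*(-4))*(-6*(-7)) + 40 = (8 + 4)*42 + 40 = 12*42 + 40 = 504 + 40 = 544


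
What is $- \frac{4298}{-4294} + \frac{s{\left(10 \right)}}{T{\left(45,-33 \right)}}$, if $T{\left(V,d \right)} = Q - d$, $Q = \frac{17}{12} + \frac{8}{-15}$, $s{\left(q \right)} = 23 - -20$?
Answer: $\frac{521483}{229729} \approx 2.27$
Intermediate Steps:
$s{\left(q \right)} = 43$ ($s{\left(q \right)} = 23 + 20 = 43$)
$Q = \frac{53}{60}$ ($Q = 17 \cdot \frac{1}{12} + 8 \left(- \frac{1}{15}\right) = \frac{17}{12} - \frac{8}{15} = \frac{53}{60} \approx 0.88333$)
$T{\left(V,d \right)} = \frac{53}{60} - d$
$- \frac{4298}{-4294} + \frac{s{\left(10 \right)}}{T{\left(45,-33 \right)}} = - \frac{4298}{-4294} + \frac{43}{\frac{53}{60} - -33} = \left(-4298\right) \left(- \frac{1}{4294}\right) + \frac{43}{\frac{53}{60} + 33} = \frac{2149}{2147} + \frac{43}{\frac{2033}{60}} = \frac{2149}{2147} + 43 \cdot \frac{60}{2033} = \frac{2149}{2147} + \frac{2580}{2033} = \frac{521483}{229729}$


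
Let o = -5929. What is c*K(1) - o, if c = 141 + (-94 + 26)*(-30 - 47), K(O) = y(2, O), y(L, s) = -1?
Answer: 552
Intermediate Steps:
K(O) = -1
c = 5377 (c = 141 - 68*(-77) = 141 + 5236 = 5377)
c*K(1) - o = 5377*(-1) - 1*(-5929) = -5377 + 5929 = 552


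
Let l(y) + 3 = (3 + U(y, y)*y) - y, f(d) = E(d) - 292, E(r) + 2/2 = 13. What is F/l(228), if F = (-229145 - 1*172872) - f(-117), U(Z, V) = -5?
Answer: 401737/1368 ≈ 293.67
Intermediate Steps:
E(r) = 12 (E(r) = -1 + 13 = 12)
f(d) = -280 (f(d) = 12 - 292 = -280)
l(y) = -6*y (l(y) = -3 + ((3 - 5*y) - y) = -3 + (3 - 6*y) = -6*y)
F = -401737 (F = (-229145 - 1*172872) - 1*(-280) = (-229145 - 172872) + 280 = -402017 + 280 = -401737)
F/l(228) = -401737/((-6*228)) = -401737/(-1368) = -401737*(-1/1368) = 401737/1368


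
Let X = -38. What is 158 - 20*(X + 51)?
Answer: -102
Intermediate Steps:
158 - 20*(X + 51) = 158 - 20*(-38 + 51) = 158 - 20*13 = 158 - 260 = -102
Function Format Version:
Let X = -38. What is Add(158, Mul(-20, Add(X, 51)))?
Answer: -102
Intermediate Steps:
Add(158, Mul(-20, Add(X, 51))) = Add(158, Mul(-20, Add(-38, 51))) = Add(158, Mul(-20, 13)) = Add(158, -260) = -102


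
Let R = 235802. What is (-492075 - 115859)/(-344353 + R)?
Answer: 607934/108551 ≈ 5.6004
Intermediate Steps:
(-492075 - 115859)/(-344353 + R) = (-492075 - 115859)/(-344353 + 235802) = -607934/(-108551) = -607934*(-1/108551) = 607934/108551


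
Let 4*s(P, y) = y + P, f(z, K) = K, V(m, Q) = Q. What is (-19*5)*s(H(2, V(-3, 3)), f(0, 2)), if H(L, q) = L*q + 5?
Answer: -1235/4 ≈ -308.75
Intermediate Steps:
H(L, q) = 5 + L*q
s(P, y) = P/4 + y/4 (s(P, y) = (y + P)/4 = (P + y)/4 = P/4 + y/4)
(-19*5)*s(H(2, V(-3, 3)), f(0, 2)) = (-19*5)*((5 + 2*3)/4 + (1/4)*2) = -95*((5 + 6)/4 + 1/2) = -95*((1/4)*11 + 1/2) = -95*(11/4 + 1/2) = -95*13/4 = -1235/4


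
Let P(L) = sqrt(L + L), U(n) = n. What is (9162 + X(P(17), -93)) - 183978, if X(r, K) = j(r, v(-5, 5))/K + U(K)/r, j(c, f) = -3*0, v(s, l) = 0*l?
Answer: -174816 - 93*sqrt(34)/34 ≈ -1.7483e+5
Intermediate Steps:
v(s, l) = 0
P(L) = sqrt(2)*sqrt(L) (P(L) = sqrt(2*L) = sqrt(2)*sqrt(L))
j(c, f) = 0
X(r, K) = K/r (X(r, K) = 0/K + K/r = 0 + K/r = K/r)
(9162 + X(P(17), -93)) - 183978 = (9162 - 93*sqrt(34)/34) - 183978 = -174816 - 93*sqrt(34)/34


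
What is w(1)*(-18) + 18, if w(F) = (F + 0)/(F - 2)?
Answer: 36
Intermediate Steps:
w(F) = F/(-2 + F)
w(1)*(-18) + 18 = (1/(-2 + 1))*(-18) + 18 = (1/(-1))*(-18) + 18 = (1*(-1))*(-18) + 18 = -1*(-18) + 18 = 18 + 18 = 36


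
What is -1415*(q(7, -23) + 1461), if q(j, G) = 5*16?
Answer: -2180515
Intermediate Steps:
q(j, G) = 80
-1415*(q(7, -23) + 1461) = -1415*(80 + 1461) = -1415*1541 = -2180515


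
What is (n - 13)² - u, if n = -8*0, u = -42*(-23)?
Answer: -797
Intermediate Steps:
u = 966
n = 0
(n - 13)² - u = (0 - 13)² - 1*966 = (-13)² - 966 = 169 - 966 = -797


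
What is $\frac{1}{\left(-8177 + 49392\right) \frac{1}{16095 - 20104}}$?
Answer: $- \frac{4009}{41215} \approx -0.09727$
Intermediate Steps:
$\frac{1}{\left(-8177 + 49392\right) \frac{1}{16095 - 20104}} = \frac{1}{41215 \frac{1}{-4009}} = \frac{1}{41215 \left(- \frac{1}{4009}\right)} = \frac{1}{- \frac{41215}{4009}} = - \frac{4009}{41215}$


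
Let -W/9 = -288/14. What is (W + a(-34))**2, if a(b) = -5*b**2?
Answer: 1533818896/49 ≈ 3.1302e+7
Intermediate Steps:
W = 1296/7 (W = -(-2592)/14 = -9*(-144/7) = 1296/7 ≈ 185.14)
(W + a(-34))**2 = (1296/7 - 5*(-34)**2)**2 = (1296/7 - 5*1156)**2 = (1296/7 - 5780)**2 = (-39164/7)**2 = 1533818896/49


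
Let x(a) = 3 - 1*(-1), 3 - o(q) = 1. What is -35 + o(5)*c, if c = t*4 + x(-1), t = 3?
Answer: -3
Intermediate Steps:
o(q) = 2 (o(q) = 3 - 1*1 = 3 - 1 = 2)
x(a) = 4 (x(a) = 3 + 1 = 4)
c = 16 (c = 3*4 + 4 = 12 + 4 = 16)
-35 + o(5)*c = -35 + 2*16 = -35 + 32 = -3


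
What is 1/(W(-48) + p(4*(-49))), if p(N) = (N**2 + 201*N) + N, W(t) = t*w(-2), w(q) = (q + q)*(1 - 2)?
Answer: -1/1368 ≈ -0.00073099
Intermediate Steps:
w(q) = -2*q (w(q) = (2*q)*(-1) = -2*q)
W(t) = 4*t (W(t) = t*(-2*(-2)) = t*4 = 4*t)
p(N) = N**2 + 202*N
1/(W(-48) + p(4*(-49))) = 1/(4*(-48) + (4*(-49))*(202 + 4*(-49))) = 1/(-192 - 196*(202 - 196)) = 1/(-192 - 196*6) = 1/(-192 - 1176) = 1/(-1368) = -1/1368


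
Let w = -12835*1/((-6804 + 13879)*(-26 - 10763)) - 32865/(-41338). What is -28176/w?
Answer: -17781419685485280/501837500921 ≈ -35433.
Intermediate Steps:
w = 501837500921/631083890030 (w = -12835/(7075*(-10789)) - 32865*(-1/41338) = -12835/(-76332175) + 32865/41338 = -12835*(-1/76332175) + 32865/41338 = 2567/15266435 + 32865/41338 = 501837500921/631083890030 ≈ 0.79520)
-28176/w = -28176/501837500921/631083890030 = -28176*631083890030/501837500921 = -17781419685485280/501837500921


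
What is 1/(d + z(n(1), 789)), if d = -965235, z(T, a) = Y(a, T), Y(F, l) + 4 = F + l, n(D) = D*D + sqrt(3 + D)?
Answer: -1/964447 ≈ -1.0369e-6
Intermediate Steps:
n(D) = D**2 + sqrt(3 + D)
Y(F, l) = -4 + F + l (Y(F, l) = -4 + (F + l) = -4 + F + l)
z(T, a) = -4 + T + a (z(T, a) = -4 + a + T = -4 + T + a)
1/(d + z(n(1), 789)) = 1/(-965235 + (-4 + (1**2 + sqrt(3 + 1)) + 789)) = 1/(-965235 + (-4 + (1 + sqrt(4)) + 789)) = 1/(-965235 + (-4 + (1 + 2) + 789)) = 1/(-965235 + (-4 + 3 + 789)) = 1/(-965235 + 788) = 1/(-964447) = -1/964447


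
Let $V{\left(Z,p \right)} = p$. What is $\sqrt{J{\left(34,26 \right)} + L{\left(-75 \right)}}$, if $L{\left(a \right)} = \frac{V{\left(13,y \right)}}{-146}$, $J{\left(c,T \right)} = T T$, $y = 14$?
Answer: $\frac{\sqrt{3601893}}{73} \approx 25.998$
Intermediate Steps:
$J{\left(c,T \right)} = T^{2}$
$L{\left(a \right)} = - \frac{7}{73}$ ($L{\left(a \right)} = \frac{14}{-146} = 14 \left(- \frac{1}{146}\right) = - \frac{7}{73}$)
$\sqrt{J{\left(34,26 \right)} + L{\left(-75 \right)}} = \sqrt{26^{2} - \frac{7}{73}} = \sqrt{676 - \frac{7}{73}} = \sqrt{\frac{49341}{73}} = \frac{\sqrt{3601893}}{73}$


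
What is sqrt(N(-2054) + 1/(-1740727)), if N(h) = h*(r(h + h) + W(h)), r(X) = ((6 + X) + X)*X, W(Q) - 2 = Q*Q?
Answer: I*sqrt(236169152934414404873195)/1740727 ≈ 2.7918e+5*I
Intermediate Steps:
W(Q) = 2 + Q**2 (W(Q) = 2 + Q*Q = 2 + Q**2)
r(X) = X*(6 + 2*X) (r(X) = (6 + 2*X)*X = X*(6 + 2*X))
N(h) = h*(2 + h**2 + 4*h*(3 + 2*h)) (N(h) = h*(2*(h + h)*(3 + (h + h)) + (2 + h**2)) = h*(2*(2*h)*(3 + 2*h) + (2 + h**2)) = h*(4*h*(3 + 2*h) + (2 + h**2)) = h*(2 + h**2 + 4*h*(3 + 2*h)))
sqrt(N(-2054) + 1/(-1740727)) = sqrt(-2054*(2 + 9*(-2054)**2 + 12*(-2054)) + 1/(-1740727)) = sqrt(-2054*(2 + 9*4218916 - 24648) - 1/1740727) = sqrt(-2054*(2 + 37970244 - 24648) - 1/1740727) = sqrt(-2054*37945598 - 1/1740727) = sqrt(-77940258292 - 1/1740727) = sqrt(-135672711995858285/1740727) = I*sqrt(236169152934414404873195)/1740727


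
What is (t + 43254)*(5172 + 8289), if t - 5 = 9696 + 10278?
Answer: 851179413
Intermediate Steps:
t = 19979 (t = 5 + (9696 + 10278) = 5 + 19974 = 19979)
(t + 43254)*(5172 + 8289) = (19979 + 43254)*(5172 + 8289) = 63233*13461 = 851179413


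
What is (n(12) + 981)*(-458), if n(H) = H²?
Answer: -515250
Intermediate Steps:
(n(12) + 981)*(-458) = (12² + 981)*(-458) = (144 + 981)*(-458) = 1125*(-458) = -515250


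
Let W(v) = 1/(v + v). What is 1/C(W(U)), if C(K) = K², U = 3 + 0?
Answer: 36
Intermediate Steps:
U = 3
W(v) = 1/(2*v)
1/C(W(U)) = 1/(((½)/3)²) = 1/(((½)*(⅓))²) = 1/((⅙)²) = 1/(1/36) = 36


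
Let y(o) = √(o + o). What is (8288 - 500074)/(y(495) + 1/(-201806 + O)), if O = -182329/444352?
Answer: -9797954118137712451776/3980424513152200054862143 - 5931869847348837598283634399*√110/3980424513152200054862143 ≈ -15630.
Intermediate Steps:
O = -182329/444352 (O = -182329*1/444352 = -182329/444352 ≈ -0.41033)
y(o) = √2*√o (y(o) = √(2*o) = √2*√o)
(8288 - 500074)/(y(495) + 1/(-201806 + O)) = (8288 - 500074)/(√2*√495 + 1/(-201806 - 182329/444352)) = -491786/(√2*(3*√55) + 1/(-89673082041/444352)) = -491786/(3*√110 - 444352/89673082041) = -491786/(-444352/89673082041 + 3*√110)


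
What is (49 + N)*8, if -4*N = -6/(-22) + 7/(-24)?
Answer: 51749/132 ≈ 392.04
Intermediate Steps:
N = 5/1056 (N = -(-6/(-22) + 7/(-24))/4 = -(-6*(-1/22) + 7*(-1/24))/4 = -(3/11 - 7/24)/4 = -1/4*(-5/264) = 5/1056 ≈ 0.0047349)
(49 + N)*8 = (49 + 5/1056)*8 = (51749/1056)*8 = 51749/132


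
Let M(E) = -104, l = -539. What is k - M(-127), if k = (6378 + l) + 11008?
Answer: 16951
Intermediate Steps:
k = 16847 (k = (6378 - 539) + 11008 = 5839 + 11008 = 16847)
k - M(-127) = 16847 - 1*(-104) = 16847 + 104 = 16951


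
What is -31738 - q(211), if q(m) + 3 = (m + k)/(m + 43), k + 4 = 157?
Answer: -4030527/127 ≈ -31736.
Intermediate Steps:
k = 153 (k = -4 + 157 = 153)
q(m) = -3 + (153 + m)/(43 + m) (q(m) = -3 + (m + 153)/(m + 43) = -3 + (153 + m)/(43 + m))
-31738 - q(211) = -31738 - 2*(12 - 1*211)/(43 + 211) = -31738 - 2*(12 - 211)/254 = -31738 - 2*(-199)/254 = -31738 - 1*(-199/127) = -31738 + 199/127 = -4030527/127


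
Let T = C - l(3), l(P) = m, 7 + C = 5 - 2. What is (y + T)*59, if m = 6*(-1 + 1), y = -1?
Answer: -295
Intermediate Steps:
C = -4 (C = -7 + (5 - 2) = -7 + 3 = -4)
m = 0 (m = 6*0 = 0)
l(P) = 0
T = -4 (T = -4 - 1*0 = -4 + 0 = -4)
(y + T)*59 = (-1 - 4)*59 = -5*59 = -295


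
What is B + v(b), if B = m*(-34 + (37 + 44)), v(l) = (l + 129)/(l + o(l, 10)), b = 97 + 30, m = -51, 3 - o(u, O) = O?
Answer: -35923/15 ≈ -2394.9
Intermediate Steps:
o(u, O) = 3 - O
b = 127
v(l) = (129 + l)/(-7 + l) (v(l) = (l + 129)/(l + (3 - 1*10)) = (129 + l)/(l + (3 - 10)) = (129 + l)/(l - 7) = (129 + l)/(-7 + l))
B = -2397 (B = -51*(-34 + (37 + 44)) = -51*(-34 + 81) = -51*47 = -2397)
B + v(b) = -2397 + (129 + 127)/(-7 + 127) = -2397 + 256/120 = -2397 + (1/120)*256 = -2397 + 32/15 = -35923/15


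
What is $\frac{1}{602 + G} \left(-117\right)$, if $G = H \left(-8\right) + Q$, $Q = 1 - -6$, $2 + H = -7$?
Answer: $- \frac{39}{227} \approx -0.17181$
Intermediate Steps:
$H = -9$ ($H = -2 - 7 = -9$)
$Q = 7$ ($Q = 1 + 6 = 7$)
$G = 79$ ($G = \left(-9\right) \left(-8\right) + 7 = 72 + 7 = 79$)
$\frac{1}{602 + G} \left(-117\right) = \frac{1}{602 + 79} \left(-117\right) = \frac{1}{681} \left(-117\right) = - \frac{39}{227}$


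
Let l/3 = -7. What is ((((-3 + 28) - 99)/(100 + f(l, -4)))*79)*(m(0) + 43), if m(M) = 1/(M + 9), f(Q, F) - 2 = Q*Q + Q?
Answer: -1134124/2349 ≈ -482.81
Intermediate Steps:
l = -21 (l = 3*(-7) = -21)
f(Q, F) = 2 + Q + Q² (f(Q, F) = 2 + (Q*Q + Q) = 2 + (Q² + Q) = 2 + (Q + Q²) = 2 + Q + Q²)
m(M) = 1/(9 + M)
((((-3 + 28) - 99)/(100 + f(l, -4)))*79)*(m(0) + 43) = ((((-3 + 28) - 99)/(100 + (2 - 21 + (-21)²)))*79)*(1/(9 + 0) + 43) = (((25 - 99)/(100 + (2 - 21 + 441)))*79)*(1/9 + 43) = (-74/(100 + 422)*79)*(⅑ + 43) = (-74/522*79)*(388/9) = (-74*1/522*79)*(388/9) = -37/261*79*(388/9) = -2923/261*388/9 = -1134124/2349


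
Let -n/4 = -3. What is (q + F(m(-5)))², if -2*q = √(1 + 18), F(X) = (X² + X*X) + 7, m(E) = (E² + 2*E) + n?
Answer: (2930 - √19)²/4 ≈ 2.1398e+6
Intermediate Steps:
n = 12 (n = -4*(-3) = 12)
m(E) = 12 + E² + 2*E (m(E) = (E² + 2*E) + 12 = 12 + E² + 2*E)
F(X) = 7 + 2*X² (F(X) = (X² + X²) + 7 = 2*X² + 7 = 7 + 2*X²)
q = -√19/2 (q = -√(1 + 18)/2 = -√19/2 ≈ -2.1795)
(q + F(m(-5)))² = (-√19/2 + (7 + 2*(12 + (-5)² + 2*(-5))²))² = (-√19/2 + (7 + 2*(12 + 25 - 10)²))² = (-√19/2 + (7 + 2*27²))² = (-√19/2 + (7 + 2*729))² = (-√19/2 + (7 + 1458))² = (-√19/2 + 1465)² = (1465 - √19/2)²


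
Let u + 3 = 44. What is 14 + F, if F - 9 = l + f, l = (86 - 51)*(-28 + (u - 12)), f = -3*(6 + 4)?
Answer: 28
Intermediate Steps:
u = 41 (u = -3 + 44 = 41)
f = -30 (f = -3*10 = -30)
l = 35 (l = (86 - 51)*(-28 + (41 - 12)) = 35*(-28 + 29) = 35*1 = 35)
F = 14 (F = 9 + (35 - 30) = 9 + 5 = 14)
14 + F = 14 + 14 = 28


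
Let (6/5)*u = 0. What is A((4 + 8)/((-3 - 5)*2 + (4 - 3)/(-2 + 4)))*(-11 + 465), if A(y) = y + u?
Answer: -10896/31 ≈ -351.48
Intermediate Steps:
u = 0 (u = (5/6)*0 = 0)
A(y) = y (A(y) = y + 0 = y)
A((4 + 8)/((-3 - 5)*2 + (4 - 3)/(-2 + 4)))*(-11 + 465) = ((4 + 8)/((-3 - 5)*2 + (4 - 3)/(-2 + 4)))*(-11 + 465) = (12/(-8*2 + 1/2))*454 = (12/(-16 + 1*(1/2)))*454 = (12/(-16 + 1/2))*454 = (12/(-31/2))*454 = (12*(-2/31))*454 = -24/31*454 = -10896/31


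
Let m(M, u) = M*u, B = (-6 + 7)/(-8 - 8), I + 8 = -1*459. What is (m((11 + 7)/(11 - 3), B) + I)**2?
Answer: 893830609/4096 ≈ 2.1822e+5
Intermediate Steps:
I = -467 (I = -8 - 1*459 = -8 - 459 = -467)
B = -1/16 (B = 1/(-16) = 1*(-1/16) = -1/16 ≈ -0.062500)
(m((11 + 7)/(11 - 3), B) + I)**2 = (((11 + 7)/(11 - 3))*(-1/16) - 467)**2 = ((18/8)*(-1/16) - 467)**2 = ((18*(1/8))*(-1/16) - 467)**2 = ((9/4)*(-1/16) - 467)**2 = (-9/64 - 467)**2 = (-29897/64)**2 = 893830609/4096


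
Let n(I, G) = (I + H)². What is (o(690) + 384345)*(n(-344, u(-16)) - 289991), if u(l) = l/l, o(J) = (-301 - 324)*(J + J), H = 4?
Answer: 83385928605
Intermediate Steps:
o(J) = -1250*J
u(l) = 1
n(I, G) = (4 + I)² (n(I, G) = (I + 4)² = (4 + I)²)
(o(690) + 384345)*(n(-344, u(-16)) - 289991) = (-1250*690 + 384345)*((4 - 344)² - 289991) = (-862500 + 384345)*((-340)² - 289991) = -478155*(115600 - 289991) = -478155*(-174391) = 83385928605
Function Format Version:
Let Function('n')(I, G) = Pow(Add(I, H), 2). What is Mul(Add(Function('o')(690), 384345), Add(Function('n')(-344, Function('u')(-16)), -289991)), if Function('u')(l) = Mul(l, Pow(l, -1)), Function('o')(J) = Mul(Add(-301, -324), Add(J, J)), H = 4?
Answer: 83385928605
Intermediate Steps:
Function('o')(J) = Mul(-1250, J) (Function('o')(J) = Mul(-625, Mul(2, J)) = Mul(-1250, J))
Function('u')(l) = 1
Function('n')(I, G) = Pow(Add(4, I), 2) (Function('n')(I, G) = Pow(Add(I, 4), 2) = Pow(Add(4, I), 2))
Mul(Add(Function('o')(690), 384345), Add(Function('n')(-344, Function('u')(-16)), -289991)) = Mul(Add(Mul(-1250, 690), 384345), Add(Pow(Add(4, -344), 2), -289991)) = Mul(Add(-862500, 384345), Add(Pow(-340, 2), -289991)) = Mul(-478155, Add(115600, -289991)) = Mul(-478155, -174391) = 83385928605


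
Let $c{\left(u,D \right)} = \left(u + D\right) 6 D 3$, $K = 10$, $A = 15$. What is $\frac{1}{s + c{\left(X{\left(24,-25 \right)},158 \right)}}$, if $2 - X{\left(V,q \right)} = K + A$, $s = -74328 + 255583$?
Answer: $\frac{1}{565195} \approx 1.7693 \cdot 10^{-6}$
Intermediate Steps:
$s = 181255$
$X{\left(V,q \right)} = -23$ ($X{\left(V,q \right)} = 2 - \left(10 + 15\right) = 2 - 25 = -23$)
$c{\left(u,D \right)} = 18 D \left(D + u\right)$ ($c{\left(u,D \right)} = \left(D + u\right) 18 D = 18 D \left(D + u\right)$)
$\frac{1}{s + c{\left(X{\left(24,-25 \right)},158 \right)}} = \frac{1}{181255 + 18 \cdot 158 \left(158 - 23\right)} = \frac{1}{181255 + 18 \cdot 158 \cdot 135} = \frac{1}{181255 + 383940} = \frac{1}{565195}$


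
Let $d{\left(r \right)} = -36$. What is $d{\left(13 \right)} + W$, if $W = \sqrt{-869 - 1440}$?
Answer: $-36 + i \sqrt{2309} \approx -36.0 + 48.052 i$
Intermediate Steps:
$W = i \sqrt{2309}$ ($W = \sqrt{-2309} = i \sqrt{2309} \approx 48.052 i$)
$d{\left(13 \right)} + W = -36 + i \sqrt{2309}$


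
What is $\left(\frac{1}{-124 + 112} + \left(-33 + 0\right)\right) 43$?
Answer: $- \frac{17071}{12} \approx -1422.6$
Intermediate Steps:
$\left(\frac{1}{-124 + 112} + \left(-33 + 0\right)\right) 43 = \left(\frac{1}{-12} - 33\right) 43 = \left(- \frac{1}{12} - 33\right) 43 = \left(- \frac{397}{12}\right) 43 = - \frac{17071}{12}$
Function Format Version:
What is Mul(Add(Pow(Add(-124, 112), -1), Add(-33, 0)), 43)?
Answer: Rational(-17071, 12) ≈ -1422.6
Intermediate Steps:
Mul(Add(Pow(Add(-124, 112), -1), Add(-33, 0)), 43) = Mul(Add(Pow(-12, -1), -33), 43) = Mul(Add(Rational(-1, 12), -33), 43) = Mul(Rational(-397, 12), 43) = Rational(-17071, 12)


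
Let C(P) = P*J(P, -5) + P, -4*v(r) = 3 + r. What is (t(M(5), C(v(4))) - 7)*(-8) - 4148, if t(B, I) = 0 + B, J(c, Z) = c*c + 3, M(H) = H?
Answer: -4132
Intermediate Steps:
J(c, Z) = 3 + c² (J(c, Z) = c² + 3 = 3 + c²)
v(r) = -¾ - r/4 (v(r) = -(3 + r)/4 = -¾ - r/4)
C(P) = P + P*(3 + P²) (C(P) = P*(3 + P²) + P = P + P*(3 + P²))
t(B, I) = B
(t(M(5), C(v(4))) - 7)*(-8) - 4148 = (5 - 7)*(-8) - 4148 = -2*(-8) - 4148 = 16 - 4148 = -4132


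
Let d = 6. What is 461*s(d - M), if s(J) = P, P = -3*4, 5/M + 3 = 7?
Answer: -5532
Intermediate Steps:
M = 5/4 (M = 5/(-3 + 7) = 5/4 ≈ 1.2500)
P = -12
s(J) = -12
461*s(d - M) = 461*(-12) = -5532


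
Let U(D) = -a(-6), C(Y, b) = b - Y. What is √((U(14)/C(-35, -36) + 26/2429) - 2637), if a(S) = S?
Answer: I*√15593745209/2429 ≈ 51.41*I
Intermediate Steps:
U(D) = 6 (U(D) = -1*(-6) = 6)
√((U(14)/C(-35, -36) + 26/2429) - 2637) = √((6/(-36 - 1*(-35)) + 26/2429) - 2637) = √((6/(-36 + 35) + 26*(1/2429)) - 2637) = √((6/(-1) + 26/2429) - 2637) = √((6*(-1) + 26/2429) - 2637) = √((-6 + 26/2429) - 2637) = √(-14548/2429 - 2637) = √(-6419821/2429) = I*√15593745209/2429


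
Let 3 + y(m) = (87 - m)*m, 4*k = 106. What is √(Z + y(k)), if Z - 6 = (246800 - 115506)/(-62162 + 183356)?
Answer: √2623165441429/40398 ≈ 40.092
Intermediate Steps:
Z = 429229/60597 (Z = 6 + (246800 - 115506)/(-62162 + 183356) = 6 + 131294/121194 = 6 + 131294*(1/121194) = 6 + 65647/60597 = 429229/60597 ≈ 7.0833)
k = 53/2 (k = (¼)*106 = 53/2 ≈ 26.500)
y(m) = -3 + m*(87 - m) (y(m) = -3 + (87 - m)*m = -3 + m*(87 - m))
√(Z + y(k)) = √(429229/60597 + (-3 - (53/2)² + 87*(53/2))) = √(429229/60597 + (-3 - 1*2809/4 + 4611/2)) = √(429229/60597 + (-3 - 2809/4 + 4611/2)) = √(429229/60597 + 6401/4) = √(389598313/242388) = √2623165441429/40398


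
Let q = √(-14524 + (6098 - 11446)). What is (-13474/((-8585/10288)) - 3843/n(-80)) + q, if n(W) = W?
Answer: 2224526623/137360 + 12*I*√138 ≈ 16195.0 + 140.97*I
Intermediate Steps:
q = 12*I*√138 (q = √(-14524 - 5348) = √(-19872) = 12*I*√138 ≈ 140.97*I)
(-13474/((-8585/10288)) - 3843/n(-80)) + q = (-13474/((-8585/10288)) - 3843/(-80)) + 12*I*√138 = (-13474/((-8585*1/10288)) - 3843*(-1/80)) + 12*I*√138 = (-13474/(-8585/10288) + 3843/80) + 12*I*√138 = (-13474*(-10288/8585) + 3843/80) + 12*I*√138 = (138620512/8585 + 3843/80) + 12*I*√138 = 2224526623/137360 + 12*I*√138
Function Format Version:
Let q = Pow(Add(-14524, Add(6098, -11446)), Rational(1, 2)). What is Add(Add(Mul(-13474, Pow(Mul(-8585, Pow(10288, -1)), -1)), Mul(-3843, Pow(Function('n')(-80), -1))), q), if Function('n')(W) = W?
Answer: Add(Rational(2224526623, 137360), Mul(12, I, Pow(138, Rational(1, 2)))) ≈ Add(16195., Mul(140.97, I))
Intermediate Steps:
q = Mul(12, I, Pow(138, Rational(1, 2))) (q = Pow(Add(-14524, -5348), Rational(1, 2)) = Pow(-19872, Rational(1, 2)) = Mul(12, I, Pow(138, Rational(1, 2))) ≈ Mul(140.97, I))
Add(Add(Mul(-13474, Pow(Mul(-8585, Pow(10288, -1)), -1)), Mul(-3843, Pow(Function('n')(-80), -1))), q) = Add(Add(Mul(-13474, Pow(Mul(-8585, Pow(10288, -1)), -1)), Mul(-3843, Pow(-80, -1))), Mul(12, I, Pow(138, Rational(1, 2)))) = Add(Add(Mul(-13474, Pow(Mul(-8585, Rational(1, 10288)), -1)), Mul(-3843, Rational(-1, 80))), Mul(12, I, Pow(138, Rational(1, 2)))) = Add(Add(Mul(-13474, Pow(Rational(-8585, 10288), -1)), Rational(3843, 80)), Mul(12, I, Pow(138, Rational(1, 2)))) = Add(Add(Mul(-13474, Rational(-10288, 8585)), Rational(3843, 80)), Mul(12, I, Pow(138, Rational(1, 2)))) = Add(Add(Rational(138620512, 8585), Rational(3843, 80)), Mul(12, I, Pow(138, Rational(1, 2)))) = Add(Rational(2224526623, 137360), Mul(12, I, Pow(138, Rational(1, 2))))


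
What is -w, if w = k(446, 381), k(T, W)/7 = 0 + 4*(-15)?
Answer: 420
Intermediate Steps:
k(T, W) = -420 (k(T, W) = 7*(0 + 4*(-15)) = 7*(0 - 60) = 7*(-60) = -420)
w = -420
-w = -1*(-420) = 420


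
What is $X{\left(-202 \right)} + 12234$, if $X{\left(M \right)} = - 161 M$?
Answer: $44756$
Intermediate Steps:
$X{\left(-202 \right)} + 12234 = \left(-161\right) \left(-202\right) + 12234 = 32522 + 12234 = 44756$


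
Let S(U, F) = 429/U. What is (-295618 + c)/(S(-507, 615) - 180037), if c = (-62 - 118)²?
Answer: 1710917/1170246 ≈ 1.4620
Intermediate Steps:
c = 32400 (c = (-180)² = 32400)
(-295618 + c)/(S(-507, 615) - 180037) = (-295618 + 32400)/(429/(-507) - 180037) = -263218/(429*(-1/507) - 180037) = -263218/(-11/13 - 180037) = -263218/(-2340492/13) = -263218*(-13/2340492) = 1710917/1170246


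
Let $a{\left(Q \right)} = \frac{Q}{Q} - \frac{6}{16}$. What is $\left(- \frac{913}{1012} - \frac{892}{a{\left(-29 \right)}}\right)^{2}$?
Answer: $\frac{431553083329}{211600} \approx 2.0395 \cdot 10^{6}$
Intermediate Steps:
$a{\left(Q \right)} = \frac{5}{8}$ ($a{\left(Q \right)} = 1 - \frac{3}{8} = \frac{5}{8}$)
$\left(- \frac{913}{1012} - \frac{892}{a{\left(-29 \right)}}\right)^{2} = \left(- \frac{913}{1012} - \frac{892}{\frac{5}{8}}\right)^{2} = \left(\left(-913\right) \frac{1}{1012} - \frac{7136}{5}\right)^{2} = \left(- \frac{83}{92} - \frac{7136}{5}\right)^{2} = \left(- \frac{656927}{460}\right)^{2} = \frac{431553083329}{211600}$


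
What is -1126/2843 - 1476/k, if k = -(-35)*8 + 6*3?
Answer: -2265908/423607 ≈ -5.3491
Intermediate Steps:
k = 298 (k = -35*(-8) + 18 = 280 + 18 = 298)
-1126/2843 - 1476/k = -1126/2843 - 1476/298 = -1126*1/2843 - 1476*1/298 = -1126/2843 - 738/149 = -2265908/423607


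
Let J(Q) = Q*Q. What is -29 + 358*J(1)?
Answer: 329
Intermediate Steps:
J(Q) = Q²
-29 + 358*J(1) = -29 + 358*1² = -29 + 358*1 = -29 + 358 = 329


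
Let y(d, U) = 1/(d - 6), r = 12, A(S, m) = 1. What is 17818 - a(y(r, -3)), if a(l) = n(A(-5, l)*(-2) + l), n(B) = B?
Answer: 106919/6 ≈ 17820.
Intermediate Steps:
y(d, U) = 1/(-6 + d)
a(l) = -2 + l (a(l) = 1*(-2) + l = -2 + l)
17818 - a(y(r, -3)) = 17818 - (-2 + 1/(-6 + 12)) = 17818 - (-2 + 1/6) = 17818 - (-2 + ⅙) = 17818 - 1*(-11/6) = 17818 + 11/6 = 106919/6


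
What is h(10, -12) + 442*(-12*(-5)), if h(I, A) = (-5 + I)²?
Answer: 26545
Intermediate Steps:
h(10, -12) + 442*(-12*(-5)) = (-5 + 10)² + 442*(-12*(-5)) = 5² + 442*60 = 25 + 26520 = 26545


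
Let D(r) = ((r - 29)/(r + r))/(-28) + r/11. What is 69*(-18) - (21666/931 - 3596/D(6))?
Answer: 9700940304/2112439 ≈ 4592.3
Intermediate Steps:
D(r) = r/11 - (-29 + r)/(56*r) (D(r) = ((-29 + r)/((2*r)))*(-1/28) + r*(1/11) = ((-29 + r)*(1/(2*r)))*(-1/28) + r/11 = ((-29 + r)/(2*r))*(-1/28) + r/11 = -(-29 + r)/(56*r) + r/11 = r/11 - (-29 + r)/(56*r))
69*(-18) - (21666/931 - 3596/D(6)) = 69*(-18) - (21666/931 - 3596*3696/(319 + 6*(-11 + 56*6))) = -1242 - (21666*(1/931) - 3596*3696/(319 + 6*(-11 + 336))) = -1242 - (21666/931 - 3596*3696/(319 + 6*325)) = -1242 - (21666/931 - 3596*3696/(319 + 1950)) = -1242 - (21666/931 - 3596/((1/616)*(1/6)*2269)) = -1242 - (21666/931 - 3596/2269/3696) = -1242 - (21666/931 - 3596*3696/2269) = -1242 - (21666/931 - 13290816/2269) = -1242 - 1*(-12324589542/2112439) = -1242 + 12324589542/2112439 = 9700940304/2112439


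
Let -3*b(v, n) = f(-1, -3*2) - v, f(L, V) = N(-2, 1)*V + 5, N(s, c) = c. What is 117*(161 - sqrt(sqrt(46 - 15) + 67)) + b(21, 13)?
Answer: 56533/3 - 117*sqrt(67 + sqrt(31)) ≈ 17848.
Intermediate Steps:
f(L, V) = 5 + V (f(L, V) = 1*V + 5 = V + 5 = 5 + V)
b(v, n) = 1/3 + v/3 (b(v, n) = -((5 - 3*2) - v)/3 = -((5 - 6) - v)/3 = -(-1 - v)/3 = 1/3 + v/3)
117*(161 - sqrt(sqrt(46 - 15) + 67)) + b(21, 13) = 117*(161 - sqrt(sqrt(46 - 15) + 67)) + (1/3 + (1/3)*21) = 117*(161 - sqrt(sqrt(31) + 67)) + (1/3 + 7) = 117*(161 - sqrt(67 + sqrt(31))) + 22/3 = (18837 - 117*sqrt(67 + sqrt(31))) + 22/3 = 56533/3 - 117*sqrt(67 + sqrt(31))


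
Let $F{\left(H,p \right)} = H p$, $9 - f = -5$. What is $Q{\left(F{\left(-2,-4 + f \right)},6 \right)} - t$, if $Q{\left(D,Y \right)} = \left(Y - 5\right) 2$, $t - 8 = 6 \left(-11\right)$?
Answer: $60$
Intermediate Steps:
$t = -58$ ($t = 8 + 6 \left(-11\right) = 8 - 66 = -58$)
$f = 14$ ($f = 9 - -5 = 9 + 5 = 14$)
$Q{\left(D,Y \right)} = -10 + 2 Y$ ($Q{\left(D,Y \right)} = \left(-5 + Y\right) 2 = -10 + 2 Y$)
$Q{\left(F{\left(-2,-4 + f \right)},6 \right)} - t = \left(-10 + 2 \cdot 6\right) - -58 = \left(-10 + 12\right) + 58 = 2 + 58 = 60$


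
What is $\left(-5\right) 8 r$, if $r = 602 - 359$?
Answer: $-9720$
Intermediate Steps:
$r = 243$
$\left(-5\right) 8 r = \left(-5\right) 8 \cdot 243 = \left(-40\right) 243 = -9720$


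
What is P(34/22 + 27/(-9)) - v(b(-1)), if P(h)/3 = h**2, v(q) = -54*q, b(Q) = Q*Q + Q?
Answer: 768/121 ≈ 6.3471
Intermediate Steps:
b(Q) = Q + Q**2 (b(Q) = Q**2 + Q = Q + Q**2)
P(h) = 3*h**2
P(34/22 + 27/(-9)) - v(b(-1)) = 3*(34/22 + 27/(-9))**2 - (-54)*(-(1 - 1)) = 3*(34*(1/22) + 27*(-1/9))**2 - (-54)*(-1*0) = 3*(17/11 - 3)**2 - (-54)*0 = 3*(-16/11)**2 - 1*0 = 3*(256/121) + 0 = 768/121 + 0 = 768/121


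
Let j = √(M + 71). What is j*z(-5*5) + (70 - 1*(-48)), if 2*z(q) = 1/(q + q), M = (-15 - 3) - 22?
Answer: 118 - √31/100 ≈ 117.94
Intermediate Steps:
M = -40 (M = -18 - 22 = -40)
z(q) = 1/(4*q) (z(q) = 1/(2*(q + q)) = 1/(2*((2*q))) = (1/(2*q))/2 = 1/(4*q))
j = √31 (j = √(-40 + 71) = √31 ≈ 5.5678)
j*z(-5*5) + (70 - 1*(-48)) = √31*(1/(4*((-5*5)))) + (70 - 1*(-48)) = √31*((¼)/(-25)) + (70 + 48) = √31*((¼)*(-1/25)) + 118 = √31*(-1/100) + 118 = -√31/100 + 118 = 118 - √31/100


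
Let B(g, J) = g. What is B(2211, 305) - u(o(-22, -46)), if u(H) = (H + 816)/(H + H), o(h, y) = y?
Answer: 102091/46 ≈ 2219.4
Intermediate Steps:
u(H) = (816 + H)/(2*H) (u(H) = (816 + H)/((2*H)) = (816 + H)*(1/(2*H)) = (816 + H)/(2*H))
B(2211, 305) - u(o(-22, -46)) = 2211 - (816 - 46)/(2*(-46)) = 2211 - (-1)*770/(2*46) = 2211 - 1*(-385/46) = 2211 + 385/46 = 102091/46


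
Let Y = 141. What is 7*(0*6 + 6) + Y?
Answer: 183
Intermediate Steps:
7*(0*6 + 6) + Y = 7*(0*6 + 6) + 141 = 7*(0 + 6) + 141 = 7*6 + 141 = 42 + 141 = 183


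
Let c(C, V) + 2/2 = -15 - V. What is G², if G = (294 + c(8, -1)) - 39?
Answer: 57600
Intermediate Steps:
c(C, V) = -16 - V (c(C, V) = -1 + (-15 - V) = -16 - V)
G = 240 (G = (294 + (-16 - 1*(-1))) - 39 = (294 + (-16 + 1)) - 39 = (294 - 15) - 39 = 279 - 39 = 240)
G² = 240² = 57600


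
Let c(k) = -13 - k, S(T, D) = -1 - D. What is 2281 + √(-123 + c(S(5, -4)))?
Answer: 2281 + I*√139 ≈ 2281.0 + 11.79*I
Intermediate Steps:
2281 + √(-123 + c(S(5, -4))) = 2281 + √(-123 + (-13 - (-1 - 1*(-4)))) = 2281 + √(-123 + (-13 - (-1 + 4))) = 2281 + √(-123 + (-13 - 1*3)) = 2281 + √(-123 + (-13 - 3)) = 2281 + √(-123 - 16) = 2281 + √(-139) = 2281 + I*√139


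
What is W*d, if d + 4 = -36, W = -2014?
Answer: 80560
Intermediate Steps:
d = -40 (d = -4 - 36 = -40)
W*d = -2014*(-40) = 80560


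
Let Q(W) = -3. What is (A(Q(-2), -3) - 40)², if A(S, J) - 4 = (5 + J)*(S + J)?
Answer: 2304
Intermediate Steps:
A(S, J) = 4 + (5 + J)*(J + S) (A(S, J) = 4 + (5 + J)*(S + J) = 4 + (5 + J)*(J + S))
(A(Q(-2), -3) - 40)² = ((4 + (-3)² + 5*(-3) + 5*(-3) - 3*(-3)) - 40)² = ((4 + 9 - 15 - 15 + 9) - 40)² = (-8 - 40)² = (-48)² = 2304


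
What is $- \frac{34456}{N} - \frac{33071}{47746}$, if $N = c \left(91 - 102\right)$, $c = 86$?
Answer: $\frac{806925505}{22583858} \approx 35.73$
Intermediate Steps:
$N = -946$ ($N = 86 \left(91 - 102\right) = 86 \left(-11\right) = -946$)
$- \frac{34456}{N} - \frac{33071}{47746} = - \frac{34456}{-946} - \frac{33071}{47746} = \left(-34456\right) \left(- \frac{1}{946}\right) - \frac{33071}{47746} = \frac{17228}{473} - \frac{33071}{47746} = \frac{806925505}{22583858}$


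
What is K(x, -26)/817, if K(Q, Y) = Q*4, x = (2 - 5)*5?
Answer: -60/817 ≈ -0.073439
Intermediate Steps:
x = -15 (x = -3*5 = -15)
K(Q, Y) = 4*Q
K(x, -26)/817 = (4*(-15))/817 = -60*1/817 = -60/817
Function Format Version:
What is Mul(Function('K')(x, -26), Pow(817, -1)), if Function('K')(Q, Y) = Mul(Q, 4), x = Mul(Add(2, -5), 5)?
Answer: Rational(-60, 817) ≈ -0.073439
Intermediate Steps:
x = -15 (x = Mul(-3, 5) = -15)
Function('K')(Q, Y) = Mul(4, Q)
Mul(Function('K')(x, -26), Pow(817, -1)) = Mul(Mul(4, -15), Pow(817, -1)) = Mul(-60, Rational(1, 817)) = Rational(-60, 817)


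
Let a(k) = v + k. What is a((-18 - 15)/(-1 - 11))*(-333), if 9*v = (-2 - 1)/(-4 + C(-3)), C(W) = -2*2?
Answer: -7437/8 ≈ -929.63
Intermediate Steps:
C(W) = -4
v = 1/24 (v = ((-2 - 1)/(-4 - 4))/9 = (-3/(-8))/9 = (-3*(-1/8))/9 = (1/9)*(3/8) = 1/24 ≈ 0.041667)
a(k) = 1/24 + k
a((-18 - 15)/(-1 - 11))*(-333) = (1/24 + (-18 - 15)/(-1 - 11))*(-333) = (1/24 - 33/(-12))*(-333) = (1/24 - 33*(-1/12))*(-333) = (1/24 + 11/4)*(-333) = (67/24)*(-333) = -7437/8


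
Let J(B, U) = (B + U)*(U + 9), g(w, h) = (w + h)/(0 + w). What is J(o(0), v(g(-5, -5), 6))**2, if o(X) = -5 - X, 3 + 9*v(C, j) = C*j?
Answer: 1600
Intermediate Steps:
g(w, h) = (h + w)/w
v(C, j) = -1/3 + C*j/9 (v(C, j) = -1/3 + (C*j)/9 = -1/3 + C*j/9)
J(B, U) = (9 + U)*(B + U) (J(B, U) = (B + U)*(9 + U) = (9 + U)*(B + U))
J(o(0), v(g(-5, -5), 6))**2 = ((-1/3 + (1/9)*((-5 - 5)/(-5))*6)**2 + 9*(-5 - 1*0) + 9*(-1/3 + (1/9)*((-5 - 5)/(-5))*6) + (-5 - 1*0)*(-1/3 + (1/9)*((-5 - 5)/(-5))*6))**2 = ((-1/3 + (1/9)*(-1/5*(-10))*6)**2 + 9*(-5 + 0) + 9*(-1/3 + (1/9)*(-1/5*(-10))*6) + (-5 + 0)*(-1/3 + (1/9)*(-1/5*(-10))*6))**2 = ((-1/3 + (1/9)*2*6)**2 + 9*(-5) + 9*(-1/3 + (1/9)*2*6) - 5*(-1/3 + (1/9)*2*6))**2 = ((-1/3 + 4/3)**2 - 45 + 9*(-1/3 + 4/3) - 5*(-1/3 + 4/3))**2 = (1**2 - 45 + 9*1 - 5*1)**2 = (1 - 45 + 9 - 5)**2 = (-40)**2 = 1600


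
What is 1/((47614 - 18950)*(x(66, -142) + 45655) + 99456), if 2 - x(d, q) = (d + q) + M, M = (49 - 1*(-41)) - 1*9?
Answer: 1/1308668384 ≈ 7.6414e-10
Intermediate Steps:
M = 81 (M = (49 + 41) - 9 = 90 - 9 = 81)
x(d, q) = -79 - d - q (x(d, q) = 2 - ((d + q) + 81) = 2 - (81 + d + q) = 2 + (-81 - d - q) = -79 - d - q)
1/((47614 - 18950)*(x(66, -142) + 45655) + 99456) = 1/((47614 - 18950)*((-79 - 1*66 - 1*(-142)) + 45655) + 99456) = 1/(28664*((-79 - 66 + 142) + 45655) + 99456) = 1/(28664*(-3 + 45655) + 99456) = 1/(28664*45652 + 99456) = 1/(1308568928 + 99456) = 1/1308668384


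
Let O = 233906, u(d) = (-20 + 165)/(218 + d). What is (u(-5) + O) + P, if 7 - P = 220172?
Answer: 2926978/213 ≈ 13742.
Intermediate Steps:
u(d) = 145/(218 + d)
P = -220165 (P = 7 - 1*220172 = 7 - 220172 = -220165)
(u(-5) + O) + P = (145/(218 - 5) + 233906) - 220165 = (145/213 + 233906) - 220165 = 49822123/213 - 220165 = 2926978/213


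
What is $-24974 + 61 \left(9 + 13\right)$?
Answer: $-23632$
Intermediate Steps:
$-24974 + 61 \left(9 + 13\right) = -24974 + 61 \cdot 22 = -24974 + 1342 = -23632$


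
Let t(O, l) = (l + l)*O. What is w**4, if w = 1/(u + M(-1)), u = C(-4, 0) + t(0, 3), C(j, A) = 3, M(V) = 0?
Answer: 1/81 ≈ 0.012346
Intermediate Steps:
t(O, l) = 2*O*l (t(O, l) = (2*l)*O = 2*O*l)
u = 3 (u = 3 + 2*0*3 = 3 + 0 = 3)
w = 1/3 (w = 1/(3 + 0) = 1/3 ≈ 0.33333)
w**4 = (1/3)**4 = 1/81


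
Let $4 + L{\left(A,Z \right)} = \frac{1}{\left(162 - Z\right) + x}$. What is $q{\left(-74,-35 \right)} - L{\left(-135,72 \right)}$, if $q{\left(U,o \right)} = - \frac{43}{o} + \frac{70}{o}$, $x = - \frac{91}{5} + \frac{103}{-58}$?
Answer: $\frac{326363}{101535} \approx 3.2143$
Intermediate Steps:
$x = - \frac{5793}{290}$ ($x = \left(-91\right) \frac{1}{5} + 103 \left(- \frac{1}{58}\right) = - \frac{91}{5} - \frac{103}{58} = - \frac{5793}{290} \approx -19.976$)
$q{\left(U,o \right)} = \frac{27}{o}$
$L{\left(A,Z \right)} = -4 + \frac{1}{\frac{41187}{290} - Z}$ ($L{\left(A,Z \right)} = -4 + \frac{1}{\left(162 - Z\right) - \frac{5793}{290}} = -4 + \frac{1}{\frac{41187}{290} - Z}$)
$q{\left(-74,-35 \right)} - L{\left(-135,72 \right)} = \frac{27}{-35} - \frac{2 \left(82229 - 41760\right)}{-41187 + 290 \cdot 72} = 27 \left(- \frac{1}{35}\right) - \frac{2 \left(82229 - 41760\right)}{-41187 + 20880} = - \frac{27}{35} - 2 \frac{1}{-20307} \cdot 40469 = - \frac{27}{35} - 2 \left(- \frac{1}{20307}\right) 40469 = - \frac{27}{35} - - \frac{80938}{20307} = - \frac{27}{35} + \frac{80938}{20307} = \frac{326363}{101535}$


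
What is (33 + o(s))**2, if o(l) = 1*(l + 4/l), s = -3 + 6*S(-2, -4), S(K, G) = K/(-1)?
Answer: 145924/81 ≈ 1801.5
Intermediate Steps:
S(K, G) = -K (S(K, G) = K*(-1) = -K)
s = 9 (s = -3 + 6*(-1*(-2)) = -3 + 6*2 = -3 + 12 = 9)
o(l) = l + 4/l
(33 + o(s))**2 = (33 + (9 + 4/9))**2 = (33 + 85/9)**2 = (382/9)**2 = 145924/81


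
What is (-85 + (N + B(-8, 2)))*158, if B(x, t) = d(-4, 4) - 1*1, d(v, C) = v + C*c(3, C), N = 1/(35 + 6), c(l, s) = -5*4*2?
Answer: -1619342/41 ≈ -39496.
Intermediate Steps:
c(l, s) = -40 (c(l, s) = -20*2 = -40)
N = 1/41 ≈ 0.024390
d(v, C) = v - 40*C (d(v, C) = v + C*(-40) = v - 40*C)
B(x, t) = -165 (B(x, t) = (-4 - 40*4) - 1*1 = (-4 - 160) - 1 = -164 - 1 = -165)
(-85 + (N + B(-8, 2)))*158 = (-85 + (1/41 - 165))*158 = (-85 - 6764/41)*158 = -10249/41*158 = -1619342/41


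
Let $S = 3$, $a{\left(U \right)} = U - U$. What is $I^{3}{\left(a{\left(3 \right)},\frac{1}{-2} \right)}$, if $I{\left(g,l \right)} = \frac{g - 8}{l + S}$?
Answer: $- \frac{4096}{125} \approx -32.768$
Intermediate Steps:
$a{\left(U \right)} = 0$
$I{\left(g,l \right)} = \frac{-8 + g}{3 + l}$ ($I{\left(g,l \right)} = \frac{g - 8}{l + 3} = \frac{-8 + g}{3 + l}$)
$I^{3}{\left(a{\left(3 \right)},\frac{1}{-2} \right)} = \left(\frac{-8 + 0}{3 + \frac{1}{-2}}\right)^{3} = \left(\frac{1}{3 - \frac{1}{2}} \left(-8\right)\right)^{3} = \left(\frac{1}{\frac{5}{2}} \left(-8\right)\right)^{3} = \left(\frac{2}{5} \left(-8\right)\right)^{3} = \left(- \frac{16}{5}\right)^{3} = - \frac{4096}{125}$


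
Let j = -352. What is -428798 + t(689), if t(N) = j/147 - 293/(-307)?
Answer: -19351289935/45129 ≈ -4.2880e+5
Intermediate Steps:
t(N) = -64993/45129 (t(N) = -352/147 - 293/(-307) = -352*1/147 - 293*(-1/307) = -352/147 + 293/307 = -64993/45129)
-428798 + t(689) = -428798 - 64993/45129 = -19351289935/45129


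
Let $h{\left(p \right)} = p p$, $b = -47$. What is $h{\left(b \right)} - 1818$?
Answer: $391$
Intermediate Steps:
$h{\left(p \right)} = p^{2}$
$h{\left(b \right)} - 1818 = \left(-47\right)^{2} - 1818 = 2209 - 1818 = 391$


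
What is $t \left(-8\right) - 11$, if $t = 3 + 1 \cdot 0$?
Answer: $-35$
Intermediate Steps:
$t = 3$ ($t = 3 + 0 = 3$)
$t \left(-8\right) - 11 = 3 \left(-8\right) - 11 = -24 - 11 = -35$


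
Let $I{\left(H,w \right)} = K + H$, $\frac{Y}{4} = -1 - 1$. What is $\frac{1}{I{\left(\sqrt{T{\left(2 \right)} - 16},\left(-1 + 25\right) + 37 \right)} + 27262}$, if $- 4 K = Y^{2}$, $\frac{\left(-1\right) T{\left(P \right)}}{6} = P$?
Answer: $\frac{13623}{371172272} - \frac{i \sqrt{7}}{371172272} \approx 3.6703 \cdot 10^{-5} - 7.1281 \cdot 10^{-9} i$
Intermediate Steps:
$T{\left(P \right)} = - 6 P$
$Y = -8$ ($Y = 4 \left(-1 - 1\right) = 4 \left(-2\right) = -8$)
$K = -16$ ($K = - \frac{\left(-8\right)^{2}}{4} = \left(- \frac{1}{4}\right) 64 = -16$)
$I{\left(H,w \right)} = -16 + H$
$\frac{1}{I{\left(\sqrt{T{\left(2 \right)} - 16},\left(-1 + 25\right) + 37 \right)} + 27262} = \frac{1}{\left(-16 + \sqrt{\left(-6\right) 2 - 16}\right) + 27262} = \frac{1}{\left(-16 + \sqrt{-12 - 16}\right) + 27262} = \frac{1}{\left(-16 + \sqrt{-28}\right) + 27262} = \frac{1}{\left(-16 + 2 i \sqrt{7}\right) + 27262} = \frac{1}{27246 + 2 i \sqrt{7}}$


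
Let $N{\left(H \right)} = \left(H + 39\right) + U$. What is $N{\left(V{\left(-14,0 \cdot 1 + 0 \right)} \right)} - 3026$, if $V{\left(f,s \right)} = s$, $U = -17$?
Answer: $-3004$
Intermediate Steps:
$N{\left(H \right)} = 22 + H$ ($N{\left(H \right)} = \left(H + 39\right) - 17 = \left(39 + H\right) - 17 = 22 + H$)
$N{\left(V{\left(-14,0 \cdot 1 + 0 \right)} \right)} - 3026 = \left(22 + \left(0 \cdot 1 + 0\right)\right) - 3026 = \left(22 + \left(0 + 0\right)\right) - 3026 = \left(22 + 0\right) - 3026 = 22 - 3026 = -3004$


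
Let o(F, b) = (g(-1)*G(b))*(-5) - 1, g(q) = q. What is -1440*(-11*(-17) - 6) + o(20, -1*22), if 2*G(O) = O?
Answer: -260696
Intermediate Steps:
G(O) = O/2
o(F, b) = -1 + 5*b/2 (o(F, b) = -b/2*(-5) - 1 = 5*b/2 - 1 = -1 + 5*b/2)
-1440*(-11*(-17) - 6) + o(20, -1*22) = -1440*(-11*(-17) - 6) + (-1 + 5*(-1*22)/2) = -1440*(187 - 6) + (-1 + (5/2)*(-22)) = -1440*181 + (-1 - 55) = -260640 - 56 = -260696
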